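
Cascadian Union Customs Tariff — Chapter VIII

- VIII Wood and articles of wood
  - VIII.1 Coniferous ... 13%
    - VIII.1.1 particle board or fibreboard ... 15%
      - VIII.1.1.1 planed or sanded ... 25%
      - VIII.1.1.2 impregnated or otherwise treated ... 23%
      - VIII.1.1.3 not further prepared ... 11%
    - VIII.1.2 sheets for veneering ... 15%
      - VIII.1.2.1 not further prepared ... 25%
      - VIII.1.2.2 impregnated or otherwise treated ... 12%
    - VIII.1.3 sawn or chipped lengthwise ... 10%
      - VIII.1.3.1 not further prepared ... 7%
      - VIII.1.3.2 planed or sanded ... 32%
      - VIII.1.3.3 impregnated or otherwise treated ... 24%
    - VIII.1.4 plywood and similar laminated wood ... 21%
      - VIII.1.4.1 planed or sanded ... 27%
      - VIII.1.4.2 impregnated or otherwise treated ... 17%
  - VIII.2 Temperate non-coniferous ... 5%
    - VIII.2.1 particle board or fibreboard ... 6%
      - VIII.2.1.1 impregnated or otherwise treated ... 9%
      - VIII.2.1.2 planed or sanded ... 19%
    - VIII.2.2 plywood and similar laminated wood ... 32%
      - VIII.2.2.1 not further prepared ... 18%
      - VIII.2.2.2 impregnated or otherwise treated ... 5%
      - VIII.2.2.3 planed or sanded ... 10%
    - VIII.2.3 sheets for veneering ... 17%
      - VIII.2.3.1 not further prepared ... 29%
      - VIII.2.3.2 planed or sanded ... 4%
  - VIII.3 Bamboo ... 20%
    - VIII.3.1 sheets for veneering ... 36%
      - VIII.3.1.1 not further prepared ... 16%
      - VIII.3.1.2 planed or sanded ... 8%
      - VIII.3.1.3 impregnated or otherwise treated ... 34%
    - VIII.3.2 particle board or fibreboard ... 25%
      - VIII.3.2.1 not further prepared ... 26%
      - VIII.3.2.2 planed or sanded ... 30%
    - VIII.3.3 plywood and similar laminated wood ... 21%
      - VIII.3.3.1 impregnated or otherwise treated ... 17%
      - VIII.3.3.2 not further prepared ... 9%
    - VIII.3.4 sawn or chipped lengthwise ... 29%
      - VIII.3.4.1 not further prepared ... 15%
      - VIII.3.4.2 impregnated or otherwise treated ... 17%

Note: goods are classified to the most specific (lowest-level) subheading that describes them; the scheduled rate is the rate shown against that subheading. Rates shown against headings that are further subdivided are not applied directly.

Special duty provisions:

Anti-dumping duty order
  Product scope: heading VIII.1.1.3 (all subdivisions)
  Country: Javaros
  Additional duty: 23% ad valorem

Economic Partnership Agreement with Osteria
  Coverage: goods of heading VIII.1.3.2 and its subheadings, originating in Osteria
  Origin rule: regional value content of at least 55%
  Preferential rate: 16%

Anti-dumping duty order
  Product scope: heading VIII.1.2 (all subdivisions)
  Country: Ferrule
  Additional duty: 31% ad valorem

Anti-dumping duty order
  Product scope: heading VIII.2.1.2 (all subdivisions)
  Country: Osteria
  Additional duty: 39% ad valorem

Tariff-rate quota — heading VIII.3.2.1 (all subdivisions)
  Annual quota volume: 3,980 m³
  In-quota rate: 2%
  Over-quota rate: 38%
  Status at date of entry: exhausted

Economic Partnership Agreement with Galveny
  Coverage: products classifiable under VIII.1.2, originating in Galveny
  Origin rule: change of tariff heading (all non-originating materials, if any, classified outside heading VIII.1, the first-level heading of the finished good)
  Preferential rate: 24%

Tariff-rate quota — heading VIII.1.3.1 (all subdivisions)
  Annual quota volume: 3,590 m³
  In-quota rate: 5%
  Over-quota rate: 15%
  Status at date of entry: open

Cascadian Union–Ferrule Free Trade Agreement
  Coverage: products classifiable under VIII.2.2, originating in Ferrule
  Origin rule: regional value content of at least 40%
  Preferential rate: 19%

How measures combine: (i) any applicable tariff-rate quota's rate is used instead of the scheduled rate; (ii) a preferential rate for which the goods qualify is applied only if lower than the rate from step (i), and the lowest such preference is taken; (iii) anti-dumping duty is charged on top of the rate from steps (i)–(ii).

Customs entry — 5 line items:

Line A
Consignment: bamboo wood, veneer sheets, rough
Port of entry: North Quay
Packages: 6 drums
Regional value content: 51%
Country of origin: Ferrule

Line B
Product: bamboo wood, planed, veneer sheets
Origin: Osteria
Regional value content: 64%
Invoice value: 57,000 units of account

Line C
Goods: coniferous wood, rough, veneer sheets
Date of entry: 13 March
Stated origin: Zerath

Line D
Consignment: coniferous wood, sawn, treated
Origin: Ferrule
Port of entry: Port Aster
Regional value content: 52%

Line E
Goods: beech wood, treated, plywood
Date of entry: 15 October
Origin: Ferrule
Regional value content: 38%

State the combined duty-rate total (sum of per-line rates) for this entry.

78%

Line A: bamboo → VIII.3; veneer sheets → VIII.3.1; rough → VIII.3.1.1. Scheduled 16%. Ferrule agreement on VIII.2.2: VIII.3.1.1 not covered. → 16%.
Line B: bamboo → VIII.3; veneer sheets → VIII.3.1; planed → VIII.3.1.2. Scheduled 8%. Osteria agreement on VIII.1.3.2: VIII.3.1.2 not covered. → 8%.
Line C: coniferous → VIII.1; veneer sheets → VIII.1.2; rough → VIII.1.2.1. Scheduled 25%. No special measure applies. → 25%.
Line D: coniferous → VIII.1; sawn → VIII.1.3; treated → VIII.1.3.3. Scheduled 24%. Ferrule agreement on VIII.2.2: VIII.1.3.3 not covered. → 24%.
Line E: beech → VIII.2; plywood → VIII.2.2; treated → VIII.2.2.2. Scheduled 5%. Ferrule agreement on VIII.2.2: RVC < 40%. → 5%.
Sum: 16% + 8% + 25% + 24% + 5% = 78%.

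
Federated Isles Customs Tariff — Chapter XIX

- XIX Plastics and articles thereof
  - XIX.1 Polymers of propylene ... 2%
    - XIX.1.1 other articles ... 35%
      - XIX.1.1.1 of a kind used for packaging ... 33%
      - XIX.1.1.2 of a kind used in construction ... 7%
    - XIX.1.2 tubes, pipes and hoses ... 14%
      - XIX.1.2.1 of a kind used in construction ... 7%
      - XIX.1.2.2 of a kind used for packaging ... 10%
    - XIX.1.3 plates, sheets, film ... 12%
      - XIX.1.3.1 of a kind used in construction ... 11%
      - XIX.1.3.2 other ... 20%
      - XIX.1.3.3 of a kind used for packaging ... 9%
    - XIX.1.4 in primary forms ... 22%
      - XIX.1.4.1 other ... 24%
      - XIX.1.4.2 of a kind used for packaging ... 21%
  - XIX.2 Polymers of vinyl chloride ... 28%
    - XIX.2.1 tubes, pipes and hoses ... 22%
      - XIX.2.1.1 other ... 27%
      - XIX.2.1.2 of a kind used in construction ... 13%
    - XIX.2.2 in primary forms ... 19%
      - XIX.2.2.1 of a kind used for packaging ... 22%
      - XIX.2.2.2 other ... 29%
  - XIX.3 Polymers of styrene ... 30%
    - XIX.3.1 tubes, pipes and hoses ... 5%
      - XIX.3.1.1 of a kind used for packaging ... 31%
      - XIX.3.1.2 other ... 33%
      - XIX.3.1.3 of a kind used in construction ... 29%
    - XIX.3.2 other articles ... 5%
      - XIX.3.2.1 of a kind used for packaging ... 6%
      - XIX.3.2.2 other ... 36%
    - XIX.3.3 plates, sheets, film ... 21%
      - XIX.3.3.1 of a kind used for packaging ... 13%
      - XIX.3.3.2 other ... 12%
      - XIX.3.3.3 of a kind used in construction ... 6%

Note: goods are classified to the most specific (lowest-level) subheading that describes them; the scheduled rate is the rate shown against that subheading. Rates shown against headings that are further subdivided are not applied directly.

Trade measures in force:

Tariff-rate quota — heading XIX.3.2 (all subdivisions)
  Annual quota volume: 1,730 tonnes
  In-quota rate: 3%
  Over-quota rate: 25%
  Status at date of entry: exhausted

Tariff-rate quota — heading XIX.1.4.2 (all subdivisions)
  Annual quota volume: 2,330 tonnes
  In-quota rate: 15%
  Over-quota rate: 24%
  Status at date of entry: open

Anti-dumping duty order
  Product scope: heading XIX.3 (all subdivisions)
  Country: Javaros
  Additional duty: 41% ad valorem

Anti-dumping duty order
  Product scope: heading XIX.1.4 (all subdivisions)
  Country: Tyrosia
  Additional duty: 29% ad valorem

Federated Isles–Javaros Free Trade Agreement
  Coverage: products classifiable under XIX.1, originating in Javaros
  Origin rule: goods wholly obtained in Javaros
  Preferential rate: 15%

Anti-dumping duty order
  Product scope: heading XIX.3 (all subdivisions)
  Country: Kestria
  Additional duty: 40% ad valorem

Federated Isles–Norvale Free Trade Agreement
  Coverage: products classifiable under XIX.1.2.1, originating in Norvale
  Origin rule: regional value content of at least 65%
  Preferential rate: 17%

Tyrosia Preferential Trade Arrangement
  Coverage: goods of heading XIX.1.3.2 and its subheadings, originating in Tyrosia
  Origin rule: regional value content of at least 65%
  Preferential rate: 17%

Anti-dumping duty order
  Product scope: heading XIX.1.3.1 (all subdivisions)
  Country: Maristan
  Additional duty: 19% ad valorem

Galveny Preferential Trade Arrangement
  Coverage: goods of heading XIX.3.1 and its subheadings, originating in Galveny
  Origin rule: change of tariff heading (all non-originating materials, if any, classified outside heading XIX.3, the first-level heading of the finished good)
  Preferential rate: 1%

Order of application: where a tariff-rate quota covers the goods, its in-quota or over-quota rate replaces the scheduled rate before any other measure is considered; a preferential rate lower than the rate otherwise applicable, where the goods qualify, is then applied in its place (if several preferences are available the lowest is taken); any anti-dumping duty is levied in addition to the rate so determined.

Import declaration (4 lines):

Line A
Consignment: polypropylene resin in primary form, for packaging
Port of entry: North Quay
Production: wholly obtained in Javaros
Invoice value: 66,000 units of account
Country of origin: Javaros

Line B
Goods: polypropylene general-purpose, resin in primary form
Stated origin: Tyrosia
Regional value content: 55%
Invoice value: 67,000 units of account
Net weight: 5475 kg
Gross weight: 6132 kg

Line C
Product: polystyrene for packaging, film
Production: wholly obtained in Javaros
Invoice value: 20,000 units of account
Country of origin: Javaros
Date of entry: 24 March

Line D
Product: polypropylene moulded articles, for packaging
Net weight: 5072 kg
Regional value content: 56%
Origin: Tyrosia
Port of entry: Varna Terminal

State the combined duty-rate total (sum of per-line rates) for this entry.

Line A: polypropylene → XIX.1; resin in primary form → XIX.1.4; for packaging → XIX.1.4.2. Scheduled 21%. quota on XIX.1.4.2 open → in-quota 15%; Javaros agreement on XIX.1: wholly obtained → 15% available; preference 15% not lower than 15% → no reduction. → 15%.
Line B: polypropylene → XIX.1; resin in primary form → XIX.1.4; general-purpose → XIX.1.4.1. Scheduled 24%. Tyrosia agreement on XIX.1.3.2: XIX.1.4.1 not covered; anti-dumping (Tyrosia, XIX.1.4): +29%; total 24% + 29% = 53%. → 53%.
Line C: polystyrene → XIX.3; film → XIX.3.3; for packaging → XIX.3.3.1. Scheduled 13%. Javaros agreement on XIX.1: XIX.3.3.1 not covered; anti-dumping (Javaros, XIX.3): +41%; total 13% + 41% = 54%. → 54%.
Line D: polypropylene → XIX.1; moulded articles → XIX.1.1; for packaging → XIX.1.1.1. Scheduled 33%. Tyrosia agreement on XIX.1.3.2: XIX.1.1.1 not covered. → 33%.
Sum: 15% + 53% + 54% + 33% = 155%.

155%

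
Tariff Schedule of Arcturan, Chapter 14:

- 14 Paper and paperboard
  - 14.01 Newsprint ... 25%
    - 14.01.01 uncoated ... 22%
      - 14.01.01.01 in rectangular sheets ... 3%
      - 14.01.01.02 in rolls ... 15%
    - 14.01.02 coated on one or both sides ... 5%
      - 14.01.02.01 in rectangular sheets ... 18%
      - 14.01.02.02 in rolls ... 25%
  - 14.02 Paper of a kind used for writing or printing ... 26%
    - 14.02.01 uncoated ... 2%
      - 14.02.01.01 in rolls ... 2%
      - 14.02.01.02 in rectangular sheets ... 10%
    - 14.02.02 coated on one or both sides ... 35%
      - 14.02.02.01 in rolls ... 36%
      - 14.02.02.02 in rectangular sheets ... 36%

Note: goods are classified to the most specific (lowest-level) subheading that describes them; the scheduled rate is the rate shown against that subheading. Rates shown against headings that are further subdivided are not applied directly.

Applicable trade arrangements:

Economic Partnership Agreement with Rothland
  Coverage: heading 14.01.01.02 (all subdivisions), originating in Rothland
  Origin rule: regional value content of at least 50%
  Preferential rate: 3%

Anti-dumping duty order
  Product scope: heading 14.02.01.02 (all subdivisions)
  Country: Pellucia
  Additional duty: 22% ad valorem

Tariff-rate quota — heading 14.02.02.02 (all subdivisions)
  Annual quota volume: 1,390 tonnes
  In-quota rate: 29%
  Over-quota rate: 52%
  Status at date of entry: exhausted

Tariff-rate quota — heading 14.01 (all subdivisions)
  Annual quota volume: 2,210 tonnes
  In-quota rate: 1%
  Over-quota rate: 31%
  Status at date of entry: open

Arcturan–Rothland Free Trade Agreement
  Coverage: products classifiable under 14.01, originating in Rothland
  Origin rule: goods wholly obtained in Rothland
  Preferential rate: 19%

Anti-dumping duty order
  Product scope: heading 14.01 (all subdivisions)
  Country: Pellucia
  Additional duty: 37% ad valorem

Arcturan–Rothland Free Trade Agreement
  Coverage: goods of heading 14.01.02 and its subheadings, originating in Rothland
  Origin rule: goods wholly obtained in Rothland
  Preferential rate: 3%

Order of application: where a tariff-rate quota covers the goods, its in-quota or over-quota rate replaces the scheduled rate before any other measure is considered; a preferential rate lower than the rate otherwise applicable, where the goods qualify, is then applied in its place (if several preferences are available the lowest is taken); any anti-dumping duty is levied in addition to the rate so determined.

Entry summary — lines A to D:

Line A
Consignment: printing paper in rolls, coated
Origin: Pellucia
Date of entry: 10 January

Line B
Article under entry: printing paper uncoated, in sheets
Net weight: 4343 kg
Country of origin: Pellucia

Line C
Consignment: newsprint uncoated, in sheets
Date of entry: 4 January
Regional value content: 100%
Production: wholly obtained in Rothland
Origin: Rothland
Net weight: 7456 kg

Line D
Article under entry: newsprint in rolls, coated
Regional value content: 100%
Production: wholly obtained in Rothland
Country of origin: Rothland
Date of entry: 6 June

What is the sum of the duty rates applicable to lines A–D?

Line A: printing paper → 14.02; coated → 14.02.02; in rolls → 14.02.02.01. Scheduled 36%. No special measure applies. → 36%.
Line B: printing paper → 14.02; uncoated → 14.02.01; in sheets → 14.02.01.02. Scheduled 10%. anti-dumping (Pellucia, 14.02.01.02): +22%; total 10% + 22% = 32%. → 32%.
Line C: newsprint → 14.01; uncoated → 14.01.01; in sheets → 14.01.01.01. Scheduled 3%. quota on 14.01 open → in-quota 1%; Rothland agreement on 14.01.01.02: 14.01.01.01 not covered; Rothland agreement on 14.01: wholly obtained → 19% available; Rothland agreement on 14.01.02: 14.01.01.01 not covered; preference 19% not lower than 1% → no reduction. → 1%.
Line D: newsprint → 14.01; coated → 14.01.02; in rolls → 14.01.02.02. Scheduled 25%. quota on 14.01 open → in-quota 1%; Rothland agreement on 14.01.01.02: 14.01.02.02 not covered; Rothland agreement on 14.01: wholly obtained → 19% available; Rothland agreement on 14.01.02: wholly obtained → 3% available; preference 3% not lower than 1% → no reduction. → 1%.
Sum: 36% + 32% + 1% + 1% = 70%.

70%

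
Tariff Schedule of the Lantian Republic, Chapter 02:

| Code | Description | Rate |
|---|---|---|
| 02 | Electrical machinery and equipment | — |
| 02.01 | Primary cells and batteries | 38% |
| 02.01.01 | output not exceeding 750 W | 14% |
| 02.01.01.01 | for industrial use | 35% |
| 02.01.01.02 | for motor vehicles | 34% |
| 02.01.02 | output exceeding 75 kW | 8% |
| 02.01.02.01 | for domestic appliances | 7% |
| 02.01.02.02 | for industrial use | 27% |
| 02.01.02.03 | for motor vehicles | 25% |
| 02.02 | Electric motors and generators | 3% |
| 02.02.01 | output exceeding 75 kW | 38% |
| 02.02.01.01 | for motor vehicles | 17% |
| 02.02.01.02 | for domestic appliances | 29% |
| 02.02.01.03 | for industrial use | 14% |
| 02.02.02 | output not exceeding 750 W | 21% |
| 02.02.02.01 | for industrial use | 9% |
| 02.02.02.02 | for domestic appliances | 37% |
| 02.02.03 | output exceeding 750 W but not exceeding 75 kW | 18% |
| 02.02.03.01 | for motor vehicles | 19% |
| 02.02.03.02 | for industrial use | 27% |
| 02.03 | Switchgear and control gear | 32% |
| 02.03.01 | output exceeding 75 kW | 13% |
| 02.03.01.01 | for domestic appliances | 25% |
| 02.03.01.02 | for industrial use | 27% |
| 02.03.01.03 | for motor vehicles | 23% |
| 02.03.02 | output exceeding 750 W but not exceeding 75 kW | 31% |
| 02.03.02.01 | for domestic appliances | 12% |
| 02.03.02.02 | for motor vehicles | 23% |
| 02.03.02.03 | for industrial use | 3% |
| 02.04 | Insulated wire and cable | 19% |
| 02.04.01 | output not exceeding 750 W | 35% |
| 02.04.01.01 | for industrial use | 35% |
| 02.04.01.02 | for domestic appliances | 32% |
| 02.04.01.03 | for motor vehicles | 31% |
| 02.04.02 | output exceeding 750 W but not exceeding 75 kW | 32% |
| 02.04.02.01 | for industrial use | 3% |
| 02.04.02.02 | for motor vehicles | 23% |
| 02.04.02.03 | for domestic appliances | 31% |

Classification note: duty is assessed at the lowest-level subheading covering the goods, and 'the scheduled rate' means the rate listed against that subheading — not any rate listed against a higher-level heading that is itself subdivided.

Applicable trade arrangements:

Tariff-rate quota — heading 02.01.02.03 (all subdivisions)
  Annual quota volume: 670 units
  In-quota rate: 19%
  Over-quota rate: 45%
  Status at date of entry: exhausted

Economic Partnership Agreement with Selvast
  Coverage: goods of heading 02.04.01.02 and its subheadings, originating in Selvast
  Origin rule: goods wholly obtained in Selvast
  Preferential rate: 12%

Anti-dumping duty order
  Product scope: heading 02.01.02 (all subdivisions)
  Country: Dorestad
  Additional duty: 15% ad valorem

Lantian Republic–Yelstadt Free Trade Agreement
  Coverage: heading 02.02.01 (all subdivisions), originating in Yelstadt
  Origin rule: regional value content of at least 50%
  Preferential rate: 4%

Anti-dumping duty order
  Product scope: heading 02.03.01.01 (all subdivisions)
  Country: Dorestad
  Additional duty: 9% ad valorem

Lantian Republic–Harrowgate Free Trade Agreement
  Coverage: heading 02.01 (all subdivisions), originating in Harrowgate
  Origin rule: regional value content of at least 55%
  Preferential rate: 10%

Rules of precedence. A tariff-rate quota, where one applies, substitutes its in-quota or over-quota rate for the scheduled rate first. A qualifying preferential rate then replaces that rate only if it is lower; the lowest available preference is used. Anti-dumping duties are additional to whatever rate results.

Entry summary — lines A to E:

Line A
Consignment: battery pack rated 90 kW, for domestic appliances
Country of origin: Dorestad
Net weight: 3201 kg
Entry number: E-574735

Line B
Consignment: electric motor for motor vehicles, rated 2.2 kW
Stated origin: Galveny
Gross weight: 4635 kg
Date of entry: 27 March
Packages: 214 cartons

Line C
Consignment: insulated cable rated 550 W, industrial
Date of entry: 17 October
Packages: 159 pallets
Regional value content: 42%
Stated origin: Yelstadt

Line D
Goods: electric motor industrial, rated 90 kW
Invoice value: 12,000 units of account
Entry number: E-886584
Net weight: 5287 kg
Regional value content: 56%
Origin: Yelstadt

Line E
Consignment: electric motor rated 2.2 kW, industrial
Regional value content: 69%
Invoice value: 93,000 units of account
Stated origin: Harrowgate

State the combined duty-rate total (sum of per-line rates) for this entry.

107%

Line A: battery pack → 02.01; rated 90 kW → 02.01.02; for domestic appliances → 02.01.02.01. Scheduled 7%. anti-dumping (Dorestad, 02.01.02): +15%; total 7% + 15% = 22%. → 22%.
Line B: electric motor → 02.02; rated 2.2 kW → 02.02.03; for motor vehicles → 02.02.03.01. Scheduled 19%. No special measure applies. → 19%.
Line C: insulated cable → 02.04; rated 550 W → 02.04.01; industrial → 02.04.01.01. Scheduled 35%. Yelstadt agreement on 02.02.01: 02.04.01.01 not covered. → 35%.
Line D: electric motor → 02.02; rated 90 kW → 02.02.01; industrial → 02.02.01.03. Scheduled 14%. Yelstadt agreement on 02.02.01: RVC ≥ 50% → 4% available; preferential 4%. → 4%.
Line E: electric motor → 02.02; rated 2.2 kW → 02.02.03; industrial → 02.02.03.02. Scheduled 27%. Harrowgate agreement on 02.01: 02.02.03.02 not covered. → 27%.
Sum: 22% + 19% + 35% + 4% + 27% = 107%.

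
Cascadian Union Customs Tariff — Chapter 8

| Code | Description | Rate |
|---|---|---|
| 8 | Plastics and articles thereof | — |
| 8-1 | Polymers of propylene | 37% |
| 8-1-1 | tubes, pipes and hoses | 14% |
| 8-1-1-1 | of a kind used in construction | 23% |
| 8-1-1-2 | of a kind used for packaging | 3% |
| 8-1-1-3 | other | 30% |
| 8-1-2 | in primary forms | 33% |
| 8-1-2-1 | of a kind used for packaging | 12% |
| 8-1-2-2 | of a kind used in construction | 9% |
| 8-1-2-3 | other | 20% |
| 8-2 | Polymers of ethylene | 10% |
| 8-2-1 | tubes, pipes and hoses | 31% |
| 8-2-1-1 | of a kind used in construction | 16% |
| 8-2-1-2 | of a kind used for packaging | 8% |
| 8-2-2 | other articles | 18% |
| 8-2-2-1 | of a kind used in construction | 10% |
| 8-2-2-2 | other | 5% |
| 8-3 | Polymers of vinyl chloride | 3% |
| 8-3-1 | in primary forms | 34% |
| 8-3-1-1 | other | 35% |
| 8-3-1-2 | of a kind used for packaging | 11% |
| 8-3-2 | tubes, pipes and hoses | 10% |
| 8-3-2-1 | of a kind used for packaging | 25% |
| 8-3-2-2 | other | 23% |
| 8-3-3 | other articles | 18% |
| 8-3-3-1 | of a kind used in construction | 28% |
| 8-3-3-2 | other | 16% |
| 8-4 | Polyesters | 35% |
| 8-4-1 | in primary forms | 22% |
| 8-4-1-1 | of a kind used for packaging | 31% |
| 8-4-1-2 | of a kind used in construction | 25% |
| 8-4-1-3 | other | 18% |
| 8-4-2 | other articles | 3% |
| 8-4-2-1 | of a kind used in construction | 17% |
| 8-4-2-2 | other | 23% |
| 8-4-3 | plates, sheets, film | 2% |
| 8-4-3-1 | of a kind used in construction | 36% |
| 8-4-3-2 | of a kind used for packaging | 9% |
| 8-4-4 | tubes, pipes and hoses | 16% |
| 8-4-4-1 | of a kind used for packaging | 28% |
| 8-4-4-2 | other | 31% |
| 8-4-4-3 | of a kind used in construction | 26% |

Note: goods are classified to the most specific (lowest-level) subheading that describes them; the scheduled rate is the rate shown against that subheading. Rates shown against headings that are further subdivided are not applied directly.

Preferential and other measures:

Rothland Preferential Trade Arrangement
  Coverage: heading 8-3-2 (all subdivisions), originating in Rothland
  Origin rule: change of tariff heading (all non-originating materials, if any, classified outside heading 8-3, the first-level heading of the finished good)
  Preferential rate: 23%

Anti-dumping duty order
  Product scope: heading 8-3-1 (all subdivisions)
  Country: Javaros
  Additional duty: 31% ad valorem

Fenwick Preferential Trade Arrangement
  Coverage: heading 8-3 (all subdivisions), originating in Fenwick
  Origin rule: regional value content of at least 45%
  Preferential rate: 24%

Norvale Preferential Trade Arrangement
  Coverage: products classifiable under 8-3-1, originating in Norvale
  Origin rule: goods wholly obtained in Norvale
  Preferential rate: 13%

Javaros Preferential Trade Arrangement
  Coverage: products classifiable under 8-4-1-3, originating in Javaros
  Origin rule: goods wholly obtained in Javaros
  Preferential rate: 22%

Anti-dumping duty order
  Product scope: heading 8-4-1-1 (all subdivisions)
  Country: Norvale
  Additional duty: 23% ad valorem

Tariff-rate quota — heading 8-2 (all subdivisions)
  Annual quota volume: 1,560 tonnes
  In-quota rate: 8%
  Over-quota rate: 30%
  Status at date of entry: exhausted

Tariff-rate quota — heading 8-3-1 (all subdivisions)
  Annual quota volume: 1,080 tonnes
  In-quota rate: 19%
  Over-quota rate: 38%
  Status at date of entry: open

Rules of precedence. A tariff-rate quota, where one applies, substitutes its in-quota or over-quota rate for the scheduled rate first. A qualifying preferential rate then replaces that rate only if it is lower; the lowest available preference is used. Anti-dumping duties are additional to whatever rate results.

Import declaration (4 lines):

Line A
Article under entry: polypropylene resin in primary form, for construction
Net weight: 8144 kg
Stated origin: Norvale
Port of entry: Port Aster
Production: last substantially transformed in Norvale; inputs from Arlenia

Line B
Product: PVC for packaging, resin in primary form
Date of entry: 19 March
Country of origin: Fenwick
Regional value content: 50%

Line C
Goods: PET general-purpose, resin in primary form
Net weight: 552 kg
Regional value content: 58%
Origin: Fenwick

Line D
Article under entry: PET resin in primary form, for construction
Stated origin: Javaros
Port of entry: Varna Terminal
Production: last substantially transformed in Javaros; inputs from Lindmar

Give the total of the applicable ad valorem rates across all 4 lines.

Line A: polypropylene → 8-1; resin in primary form → 8-1-2; for construction → 8-1-2-2. Scheduled 9%. Norvale agreement on 8-3-1: 8-1-2-2 not covered. → 9%.
Line B: PVC → 8-3; resin in primary form → 8-3-1; for packaging → 8-3-1-2. Scheduled 11%. quota on 8-3-1 open → in-quota 19%; Fenwick agreement on 8-3: RVC ≥ 45% → 24% available; preference 24% not lower than 19% → no reduction. → 19%.
Line C: PET → 8-4; resin in primary form → 8-4-1; general-purpose → 8-4-1-3. Scheduled 18%. Fenwick agreement on 8-3: 8-4-1-3 not covered. → 18%.
Line D: PET → 8-4; resin in primary form → 8-4-1; for construction → 8-4-1-2. Scheduled 25%. Javaros agreement on 8-4-1-3: 8-4-1-2 not covered. → 25%.
Sum: 9% + 19% + 18% + 25% = 71%.

71%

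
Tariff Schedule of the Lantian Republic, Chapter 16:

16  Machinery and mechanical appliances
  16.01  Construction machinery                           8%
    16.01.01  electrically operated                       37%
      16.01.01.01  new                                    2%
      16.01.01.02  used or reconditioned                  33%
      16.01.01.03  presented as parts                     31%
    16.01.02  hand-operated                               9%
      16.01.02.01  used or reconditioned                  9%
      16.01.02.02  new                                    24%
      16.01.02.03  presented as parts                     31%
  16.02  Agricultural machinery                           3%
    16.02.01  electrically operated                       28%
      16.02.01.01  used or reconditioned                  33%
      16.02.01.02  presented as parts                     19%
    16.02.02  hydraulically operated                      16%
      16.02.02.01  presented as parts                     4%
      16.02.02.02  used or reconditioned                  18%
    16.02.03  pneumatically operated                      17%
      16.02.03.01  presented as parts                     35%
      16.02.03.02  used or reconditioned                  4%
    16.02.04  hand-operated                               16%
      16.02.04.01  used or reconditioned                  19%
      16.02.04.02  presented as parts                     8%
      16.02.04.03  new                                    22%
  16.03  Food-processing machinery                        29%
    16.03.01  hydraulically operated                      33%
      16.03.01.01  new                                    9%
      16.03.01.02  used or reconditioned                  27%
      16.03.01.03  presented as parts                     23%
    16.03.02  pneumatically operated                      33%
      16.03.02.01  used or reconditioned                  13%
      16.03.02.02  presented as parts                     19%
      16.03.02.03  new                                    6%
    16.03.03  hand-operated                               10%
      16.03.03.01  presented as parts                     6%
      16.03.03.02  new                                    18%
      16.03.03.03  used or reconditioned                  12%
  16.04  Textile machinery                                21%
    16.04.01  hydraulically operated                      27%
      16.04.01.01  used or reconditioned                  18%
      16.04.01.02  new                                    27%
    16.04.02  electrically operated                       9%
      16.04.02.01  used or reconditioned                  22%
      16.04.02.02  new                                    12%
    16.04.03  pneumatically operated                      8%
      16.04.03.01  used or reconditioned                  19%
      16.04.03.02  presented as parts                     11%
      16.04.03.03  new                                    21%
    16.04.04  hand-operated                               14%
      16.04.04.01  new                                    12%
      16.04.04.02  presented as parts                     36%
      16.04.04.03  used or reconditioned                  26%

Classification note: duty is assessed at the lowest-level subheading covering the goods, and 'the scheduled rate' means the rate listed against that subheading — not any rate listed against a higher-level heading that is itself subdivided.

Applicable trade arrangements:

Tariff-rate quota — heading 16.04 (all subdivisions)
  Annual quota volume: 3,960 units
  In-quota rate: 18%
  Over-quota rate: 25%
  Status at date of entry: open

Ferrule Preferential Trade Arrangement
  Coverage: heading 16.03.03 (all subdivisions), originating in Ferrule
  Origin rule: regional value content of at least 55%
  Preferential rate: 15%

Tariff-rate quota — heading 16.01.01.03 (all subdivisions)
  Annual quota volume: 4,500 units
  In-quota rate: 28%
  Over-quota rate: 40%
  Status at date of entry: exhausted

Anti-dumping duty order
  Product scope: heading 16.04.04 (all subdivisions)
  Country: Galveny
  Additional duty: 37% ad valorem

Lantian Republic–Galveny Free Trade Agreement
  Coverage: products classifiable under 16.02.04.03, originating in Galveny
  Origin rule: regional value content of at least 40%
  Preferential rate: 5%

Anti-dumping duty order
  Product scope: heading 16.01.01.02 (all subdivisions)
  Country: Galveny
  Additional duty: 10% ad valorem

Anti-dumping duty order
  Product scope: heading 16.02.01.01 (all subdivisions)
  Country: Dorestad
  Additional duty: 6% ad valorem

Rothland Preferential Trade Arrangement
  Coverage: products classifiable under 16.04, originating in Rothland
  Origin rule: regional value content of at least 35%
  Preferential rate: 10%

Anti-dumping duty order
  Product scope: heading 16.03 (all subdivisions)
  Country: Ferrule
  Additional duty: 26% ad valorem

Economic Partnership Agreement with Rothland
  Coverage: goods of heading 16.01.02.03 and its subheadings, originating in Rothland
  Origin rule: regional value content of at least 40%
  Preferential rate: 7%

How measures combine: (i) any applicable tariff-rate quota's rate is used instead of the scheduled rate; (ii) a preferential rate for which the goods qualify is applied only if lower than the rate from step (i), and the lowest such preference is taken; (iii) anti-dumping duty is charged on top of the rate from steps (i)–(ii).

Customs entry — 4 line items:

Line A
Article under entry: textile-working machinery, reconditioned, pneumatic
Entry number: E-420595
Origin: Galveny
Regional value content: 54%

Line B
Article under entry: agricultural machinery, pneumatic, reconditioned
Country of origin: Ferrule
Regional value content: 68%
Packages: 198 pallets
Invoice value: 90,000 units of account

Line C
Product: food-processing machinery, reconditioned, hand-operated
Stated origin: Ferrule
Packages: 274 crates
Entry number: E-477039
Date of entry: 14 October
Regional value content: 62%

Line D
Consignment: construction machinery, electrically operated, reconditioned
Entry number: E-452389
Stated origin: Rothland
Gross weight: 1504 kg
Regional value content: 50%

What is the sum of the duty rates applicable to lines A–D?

93%

Line A: textile-working → 16.04; pneumatic → 16.04.03; reconditioned → 16.04.03.01. Scheduled 19%. quota on 16.04 open → in-quota 18%; Galveny agreement on 16.02.04.03: 16.04.03.01 not covered. → 18%.
Line B: agricultural → 16.02; pneumatic → 16.02.03; reconditioned → 16.02.03.02. Scheduled 4%. Ferrule agreement on 16.03.03: 16.02.03.02 not covered. → 4%.
Line C: food-processing → 16.03; hand-operated → 16.03.03; reconditioned → 16.03.03.03. Scheduled 12%. Ferrule agreement on 16.03.03: RVC ≥ 55% → 15% available; preference 15% not lower than 12% → no reduction; anti-dumping (Ferrule, 16.03): +26%; total 12% + 26% = 38%. → 38%.
Line D: construction → 16.01; electrically operated → 16.01.01; reconditioned → 16.01.01.02. Scheduled 33%. Rothland agreement on 16.04: 16.01.01.02 not covered; Rothland agreement on 16.01.02.03: 16.01.01.02 not covered. → 33%.
Sum: 18% + 4% + 38% + 33% = 93%.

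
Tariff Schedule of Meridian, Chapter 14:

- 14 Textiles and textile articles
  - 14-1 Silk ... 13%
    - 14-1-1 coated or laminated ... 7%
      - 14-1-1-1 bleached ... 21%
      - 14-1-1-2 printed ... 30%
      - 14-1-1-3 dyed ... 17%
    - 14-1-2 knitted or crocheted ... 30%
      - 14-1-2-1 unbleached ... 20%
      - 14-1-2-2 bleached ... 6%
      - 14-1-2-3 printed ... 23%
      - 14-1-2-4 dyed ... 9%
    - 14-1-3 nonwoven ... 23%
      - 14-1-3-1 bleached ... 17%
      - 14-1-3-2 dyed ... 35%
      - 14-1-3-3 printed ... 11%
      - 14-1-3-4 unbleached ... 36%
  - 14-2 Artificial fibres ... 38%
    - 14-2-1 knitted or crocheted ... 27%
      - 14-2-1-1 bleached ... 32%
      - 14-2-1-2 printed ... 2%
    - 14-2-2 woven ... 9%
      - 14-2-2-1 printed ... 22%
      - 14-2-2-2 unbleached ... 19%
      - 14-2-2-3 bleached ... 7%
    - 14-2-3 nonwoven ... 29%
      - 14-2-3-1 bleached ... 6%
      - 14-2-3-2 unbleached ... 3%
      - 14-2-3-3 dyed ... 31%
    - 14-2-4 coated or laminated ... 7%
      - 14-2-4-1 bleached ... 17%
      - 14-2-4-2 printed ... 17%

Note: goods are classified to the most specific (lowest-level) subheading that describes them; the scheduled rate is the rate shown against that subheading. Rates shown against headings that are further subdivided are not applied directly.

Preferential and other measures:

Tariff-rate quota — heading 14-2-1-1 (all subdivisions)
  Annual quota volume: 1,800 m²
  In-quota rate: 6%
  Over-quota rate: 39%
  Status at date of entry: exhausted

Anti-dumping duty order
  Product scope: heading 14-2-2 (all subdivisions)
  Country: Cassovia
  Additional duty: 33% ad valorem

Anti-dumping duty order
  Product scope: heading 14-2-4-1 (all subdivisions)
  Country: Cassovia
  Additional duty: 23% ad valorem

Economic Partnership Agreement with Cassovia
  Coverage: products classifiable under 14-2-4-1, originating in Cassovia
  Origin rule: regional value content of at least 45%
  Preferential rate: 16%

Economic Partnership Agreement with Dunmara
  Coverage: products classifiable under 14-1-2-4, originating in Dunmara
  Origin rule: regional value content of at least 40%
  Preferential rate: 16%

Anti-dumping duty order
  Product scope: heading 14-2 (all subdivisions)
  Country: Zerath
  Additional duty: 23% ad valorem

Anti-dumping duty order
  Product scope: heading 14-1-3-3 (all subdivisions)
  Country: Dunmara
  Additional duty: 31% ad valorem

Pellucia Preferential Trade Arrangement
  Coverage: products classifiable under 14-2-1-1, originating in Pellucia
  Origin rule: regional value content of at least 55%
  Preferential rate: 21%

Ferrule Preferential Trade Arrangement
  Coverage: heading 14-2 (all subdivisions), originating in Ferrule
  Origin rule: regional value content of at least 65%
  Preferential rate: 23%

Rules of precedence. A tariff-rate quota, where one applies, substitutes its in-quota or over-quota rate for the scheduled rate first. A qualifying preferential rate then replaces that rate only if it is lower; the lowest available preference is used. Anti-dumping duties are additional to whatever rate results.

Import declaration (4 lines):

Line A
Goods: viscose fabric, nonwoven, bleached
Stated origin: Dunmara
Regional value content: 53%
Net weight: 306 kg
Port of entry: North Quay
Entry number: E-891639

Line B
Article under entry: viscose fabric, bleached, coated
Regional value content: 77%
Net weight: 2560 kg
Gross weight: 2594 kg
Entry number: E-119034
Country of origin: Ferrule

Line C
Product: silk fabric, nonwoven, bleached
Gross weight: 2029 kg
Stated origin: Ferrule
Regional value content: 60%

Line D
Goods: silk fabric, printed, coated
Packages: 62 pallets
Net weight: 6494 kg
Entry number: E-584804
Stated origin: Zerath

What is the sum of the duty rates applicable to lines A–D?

Line A: viscose → 14-2; nonwoven → 14-2-3; bleached → 14-2-3-1. Scheduled 6%. Dunmara agreement on 14-1-2-4: 14-2-3-1 not covered. → 6%.
Line B: viscose → 14-2; coated → 14-2-4; bleached → 14-2-4-1. Scheduled 17%. Ferrule agreement on 14-2: RVC ≥ 65% → 23% available; preference 23% not lower than 17% → no reduction. → 17%.
Line C: silk → 14-1; nonwoven → 14-1-3; bleached → 14-1-3-1. Scheduled 17%. Ferrule agreement on 14-2: 14-1-3-1 not covered. → 17%.
Line D: silk → 14-1; coated → 14-1-1; printed → 14-1-1-2. Scheduled 30%. No special measure applies. → 30%.
Sum: 6% + 17% + 17% + 30% = 70%.

70%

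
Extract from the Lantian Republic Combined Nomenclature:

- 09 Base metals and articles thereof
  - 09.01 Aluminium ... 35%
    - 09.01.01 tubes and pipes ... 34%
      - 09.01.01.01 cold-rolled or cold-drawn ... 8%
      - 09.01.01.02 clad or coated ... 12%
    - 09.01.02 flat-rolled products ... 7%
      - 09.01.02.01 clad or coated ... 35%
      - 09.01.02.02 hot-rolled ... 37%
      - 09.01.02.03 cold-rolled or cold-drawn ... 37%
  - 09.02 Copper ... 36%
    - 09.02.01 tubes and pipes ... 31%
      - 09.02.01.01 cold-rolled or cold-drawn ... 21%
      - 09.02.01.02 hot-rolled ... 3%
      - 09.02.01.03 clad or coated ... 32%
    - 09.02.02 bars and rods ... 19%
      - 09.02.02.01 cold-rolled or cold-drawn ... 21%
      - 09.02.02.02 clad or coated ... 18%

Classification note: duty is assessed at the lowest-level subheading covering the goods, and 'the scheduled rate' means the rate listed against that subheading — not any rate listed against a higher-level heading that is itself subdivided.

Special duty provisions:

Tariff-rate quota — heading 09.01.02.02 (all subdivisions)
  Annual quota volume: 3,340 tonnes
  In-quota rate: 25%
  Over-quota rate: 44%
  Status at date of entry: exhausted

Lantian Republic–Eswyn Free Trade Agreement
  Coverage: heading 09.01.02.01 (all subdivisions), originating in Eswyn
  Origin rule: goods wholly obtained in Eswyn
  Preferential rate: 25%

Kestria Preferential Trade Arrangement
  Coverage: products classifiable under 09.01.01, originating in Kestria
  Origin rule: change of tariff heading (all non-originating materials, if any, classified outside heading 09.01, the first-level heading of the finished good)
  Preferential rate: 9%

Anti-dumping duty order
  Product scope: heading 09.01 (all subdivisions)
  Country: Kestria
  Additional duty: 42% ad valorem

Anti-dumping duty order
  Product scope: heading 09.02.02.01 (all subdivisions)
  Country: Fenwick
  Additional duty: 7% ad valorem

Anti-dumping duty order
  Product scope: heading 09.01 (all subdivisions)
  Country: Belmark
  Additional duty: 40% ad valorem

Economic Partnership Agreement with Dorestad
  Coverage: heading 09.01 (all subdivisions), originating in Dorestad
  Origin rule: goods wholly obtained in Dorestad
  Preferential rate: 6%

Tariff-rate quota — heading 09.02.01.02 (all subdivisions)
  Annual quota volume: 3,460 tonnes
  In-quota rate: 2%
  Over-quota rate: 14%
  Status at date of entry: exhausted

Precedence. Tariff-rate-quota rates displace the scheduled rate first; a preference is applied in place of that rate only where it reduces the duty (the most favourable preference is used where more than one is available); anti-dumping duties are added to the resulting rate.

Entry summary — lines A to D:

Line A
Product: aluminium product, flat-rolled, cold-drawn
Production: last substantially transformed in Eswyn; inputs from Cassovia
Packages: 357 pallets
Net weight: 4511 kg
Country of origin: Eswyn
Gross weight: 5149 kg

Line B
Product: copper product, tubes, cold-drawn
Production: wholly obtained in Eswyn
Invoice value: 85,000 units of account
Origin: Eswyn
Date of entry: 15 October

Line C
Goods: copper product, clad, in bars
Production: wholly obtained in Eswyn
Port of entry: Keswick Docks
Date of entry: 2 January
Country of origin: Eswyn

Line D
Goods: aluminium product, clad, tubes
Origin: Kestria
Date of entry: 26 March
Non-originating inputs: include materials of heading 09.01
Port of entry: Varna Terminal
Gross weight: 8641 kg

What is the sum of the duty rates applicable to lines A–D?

130%

Line A: aluminium → 09.01; flat-rolled → 09.01.02; cold-drawn → 09.01.02.03. Scheduled 37%. Eswyn agreement on 09.01.02.01: 09.01.02.03 not covered. → 37%.
Line B: copper → 09.02; tubes → 09.02.01; cold-drawn → 09.02.01.01. Scheduled 21%. Eswyn agreement on 09.01.02.01: 09.02.01.01 not covered. → 21%.
Line C: copper → 09.02; in bars → 09.02.02; clad → 09.02.02.02. Scheduled 18%. Eswyn agreement on 09.01.02.01: 09.02.02.02 not covered. → 18%.
Line D: aluminium → 09.01; tubes → 09.01.01; clad → 09.01.01.02. Scheduled 12%. Kestria agreement on 09.01.01: CTH not met; anti-dumping (Kestria, 09.01): +42%; total 12% + 42% = 54%. → 54%.
Sum: 37% + 21% + 18% + 54% = 130%.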